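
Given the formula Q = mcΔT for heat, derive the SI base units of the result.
Units of each symbol in Q = mcΔT:
  m (mass): kg
  c (specific heat capacity, in J/(kg·K)): m²/(s²·K)
  ΔT (temperature change): K

Multiplying the contributions: [kg] · [m²/(s²·K)] · [K]
Adding exponents of each base unit: kg: 1, m: 2, s: -2
SI base units of heat: kg·m²/s²

Answer: kg·m²/s²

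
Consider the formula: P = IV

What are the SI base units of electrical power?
Units of each symbol in P = IV:
  I (current): A
  V (voltage, in volts): kg·m²/(s³·A)

Multiplying the contributions: [A] · [kg·m²/(s³·A)]
Adding exponents of each base unit: kg: 1, m: 2, s: -3
SI base units of electrical power: kg·m²/s³

Answer: kg·m²/s³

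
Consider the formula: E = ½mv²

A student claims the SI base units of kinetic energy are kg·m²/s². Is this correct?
Units of each symbol in E = ½mv²:
  m (mass): kg
  v (speed): m/s  → to the power 2, contributes m²/s²
  The factor ½ is dimensionless.

Multiplying the contributions: [kg] · [m²/s²]
Adding exponents of each base unit: kg: 1, m: 2, s: -2
SI base units of kinetic energy: kg·m²/s²

The claimed units kg·m²/s² match the derived units, so the claim is correct.

Answer: Yes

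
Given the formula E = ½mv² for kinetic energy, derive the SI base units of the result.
Units of each symbol in E = ½mv²:
  m (mass): kg
  v (speed): m/s  → to the power 2, contributes m²/s²
  The factor ½ is dimensionless.

Multiplying the contributions: [kg] · [m²/s²]
Adding exponents of each base unit: kg: 1, m: 2, s: -2
SI base units of kinetic energy: kg·m²/s²

Answer: kg·m²/s²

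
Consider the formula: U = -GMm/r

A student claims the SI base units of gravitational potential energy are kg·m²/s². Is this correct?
Units of each symbol in U = -GMm/r:
  G (gravitational constant): m³/(kg·s²)
  M (mass): kg
  m (mass): kg
  r (distance): m  → in the denominator, contributes 1/m
  The minus sign does not affect the units.

Multiplying the contributions: [m³/(kg·s²)] · [kg] · [kg] · [1/m]
Adding exponents of each base unit: kg: 1, m: 2, s: -2
SI base units of gravitational potential energy: kg·m²/s²

The claimed units kg·m²/s² match the derived units, so the claim is correct.

Answer: Yes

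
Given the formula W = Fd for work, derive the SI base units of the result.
Units of each symbol in W = Fd:
  F (force): kg·m/s²
  d (displacement): m

Multiplying the contributions: [kg·m/s²] · [m]
Adding exponents of each base unit: kg: 1, m: 2, s: -2
SI base units of work: kg·m²/s²

Answer: kg·m²/s²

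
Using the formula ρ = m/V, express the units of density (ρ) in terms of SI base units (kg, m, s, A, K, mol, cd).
Units of each symbol in ρ = m/V:
  m (mass): kg
  V (volume): m³  → in the denominator, contributes 1/m³

Multiplying the contributions: [kg] · [1/m³]
Adding exponents of each base unit: kg: 1, m: -3
SI base units of density: kg/m³

Answer: kg/m³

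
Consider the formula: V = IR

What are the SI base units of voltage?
Units of each symbol in V = IR:
  I (current): A
  R (resistance, in ohms): kg·m²/(s³·A²)

Multiplying the contributions: [A] · [kg·m²/(s³·A²)]
Adding exponents of each base unit: kg: 1, m: 2, s: -3, A: -1
SI base units of voltage: kg·m²/(s³·A)

Answer: kg·m²/(s³·A)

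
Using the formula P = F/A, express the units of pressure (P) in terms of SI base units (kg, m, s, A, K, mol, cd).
Units of each symbol in P = F/A:
  F (force): kg·m/s²
  A (area): m²  → in the denominator, contributes 1/m²

Multiplying the contributions: [kg·m/s²] · [1/m²]
Adding exponents of each base unit: kg: 1, m: -1, s: -2
SI base units of pressure: kg/(m·s²)

Answer: kg/(m·s²)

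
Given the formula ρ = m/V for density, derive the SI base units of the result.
Units of each symbol in ρ = m/V:
  m (mass): kg
  V (volume): m³  → in the denominator, contributes 1/m³

Multiplying the contributions: [kg] · [1/m³]
Adding exponents of each base unit: kg: 1, m: -3
SI base units of density: kg/m³

Answer: kg/m³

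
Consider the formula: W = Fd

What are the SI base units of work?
Units of each symbol in W = Fd:
  F (force): kg·m/s²
  d (displacement): m

Multiplying the contributions: [kg·m/s²] · [m]
Adding exponents of each base unit: kg: 1, m: 2, s: -2
SI base units of work: kg·m²/s²

Answer: kg·m²/s²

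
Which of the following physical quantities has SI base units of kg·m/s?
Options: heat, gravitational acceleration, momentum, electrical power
Checking the SI base units of each option:
  heat (Q = mcΔT): kg·m²/s²  ✗
  gravitational acceleration (g = GM/r²): m/s²  ✗
  momentum (p = mv): kg·m/s  ✓ matches
  electrical power (P = IV): kg·m²/s³  ✗

Only momentum has units kg·m/s.

Answer: momentum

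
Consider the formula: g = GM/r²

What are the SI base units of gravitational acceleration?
Units of each symbol in g = GM/r²:
  G (gravitational constant): m³/(kg·s²)
  M (mass): kg
  r (distance): m  → to the power 2 in the denominator, contributes 1/m²

Multiplying the contributions: [m³/(kg·s²)] · [kg] · [1/m²]
Adding exponents of each base unit: m: 1, s: -2
SI base units of gravitational acceleration: m/s²

Answer: m/s²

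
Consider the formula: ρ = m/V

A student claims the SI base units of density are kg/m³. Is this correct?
Units of each symbol in ρ = m/V:
  m (mass): kg
  V (volume): m³  → in the denominator, contributes 1/m³

Multiplying the contributions: [kg] · [1/m³]
Adding exponents of each base unit: kg: 1, m: -3
SI base units of density: kg/m³

The claimed units kg/m³ match the derived units, so the claim is correct.

Answer: Yes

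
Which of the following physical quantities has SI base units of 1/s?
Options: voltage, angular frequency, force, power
Checking the SI base units of each option:
  voltage (V = IR): kg·m²/(s³·A)  ✗
  angular frequency (ω = 2πf): 1/s  ✓ matches
  force (F = ma): kg·m/s²  ✗
  power (P = W/t): kg·m²/s³  ✗

Only angular frequency has units 1/s.

Answer: angular frequency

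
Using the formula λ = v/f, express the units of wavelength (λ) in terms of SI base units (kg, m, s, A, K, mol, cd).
Units of each symbol in λ = v/f:
  v (wave speed): m/s
  f (frequency): 1/s  → in the denominator, contributes s

Multiplying the contributions: [m/s] · [s]
Adding exponents of each base unit: m: 1
SI base units of wavelength: m

Answer: m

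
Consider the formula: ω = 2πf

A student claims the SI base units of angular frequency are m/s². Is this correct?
Units of each symbol in ω = 2πf:
  f (frequency): 1/s
  The factor 2π is dimensionless.

Multiplying the contributions: [1/s]
Adding exponents of each base unit: s: -1
SI base units of angular frequency: 1/s

The claimed units m/s² (exponents m: 1, s: -2) do not match the derived units 1/s (exponents s: -1), so the claim is incorrect.

Answer: No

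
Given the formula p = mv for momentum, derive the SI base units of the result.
Units of each symbol in p = mv:
  m (mass): kg
  v (velocity): m/s

Multiplying the contributions: [kg] · [m/s]
Adding exponents of each base unit: kg: 1, m: 1, s: -1
SI base units of momentum: kg·m/s

Answer: kg·m/s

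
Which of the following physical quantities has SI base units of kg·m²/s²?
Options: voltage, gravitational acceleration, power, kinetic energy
Checking the SI base units of each option:
  voltage (V = IR): kg·m²/(s³·A)  ✗
  gravitational acceleration (g = GM/r²): m/s²  ✗
  power (P = W/t): kg·m²/s³  ✗
  kinetic energy (E = ½mv²): kg·m²/s²  ✓ matches

Only kinetic energy has units kg·m²/s².

Answer: kinetic energy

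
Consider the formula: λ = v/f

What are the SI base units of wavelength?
Units of each symbol in λ = v/f:
  v (wave speed): m/s
  f (frequency): 1/s  → in the denominator, contributes s

Multiplying the contributions: [m/s] · [s]
Adding exponents of each base unit: m: 1
SI base units of wavelength: m

Answer: m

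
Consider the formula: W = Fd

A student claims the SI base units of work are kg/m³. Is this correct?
Units of each symbol in W = Fd:
  F (force): kg·m/s²
  d (displacement): m

Multiplying the contributions: [kg·m/s²] · [m]
Adding exponents of each base unit: kg: 1, m: 2, s: -2
SI base units of work: kg·m²/s²

The claimed units kg/m³ (exponents kg: 1, m: -3) do not match the derived units kg·m²/s² (exponents kg: 1, m: 2, s: -2), so the claim is incorrect.

Answer: No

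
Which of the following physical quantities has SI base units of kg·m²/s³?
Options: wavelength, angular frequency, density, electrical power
Checking the SI base units of each option:
  wavelength (λ = v/f): m  ✗
  angular frequency (ω = 2πf): 1/s  ✗
  density (ρ = m/V): kg/m³  ✗
  electrical power (P = IV): kg·m²/s³  ✓ matches

Only electrical power has units kg·m²/s³.

Answer: electrical power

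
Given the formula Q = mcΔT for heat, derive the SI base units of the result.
Units of each symbol in Q = mcΔT:
  m (mass): kg
  c (specific heat capacity, in J/(kg·K)): m²/(s²·K)
  ΔT (temperature change): K

Multiplying the contributions: [kg] · [m²/(s²·K)] · [K]
Adding exponents of each base unit: kg: 1, m: 2, s: -2
SI base units of heat: kg·m²/s²

Answer: kg·m²/s²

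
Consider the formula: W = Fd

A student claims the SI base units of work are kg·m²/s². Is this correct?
Units of each symbol in W = Fd:
  F (force): kg·m/s²
  d (displacement): m

Multiplying the contributions: [kg·m/s²] · [m]
Adding exponents of each base unit: kg: 1, m: 2, s: -2
SI base units of work: kg·m²/s²

The claimed units kg·m²/s² match the derived units, so the claim is correct.

Answer: Yes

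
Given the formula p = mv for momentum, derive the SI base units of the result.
Units of each symbol in p = mv:
  m (mass): kg
  v (velocity): m/s

Multiplying the contributions: [kg] · [m/s]
Adding exponents of each base unit: kg: 1, m: 1, s: -1
SI base units of momentum: kg·m/s

Answer: kg·m/s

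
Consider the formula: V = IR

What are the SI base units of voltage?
Units of each symbol in V = IR:
  I (current): A
  R (resistance, in ohms): kg·m²/(s³·A²)

Multiplying the contributions: [A] · [kg·m²/(s³·A²)]
Adding exponents of each base unit: kg: 1, m: 2, s: -3, A: -1
SI base units of voltage: kg·m²/(s³·A)

Answer: kg·m²/(s³·A)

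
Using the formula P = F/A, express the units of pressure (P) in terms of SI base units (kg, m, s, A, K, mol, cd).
Units of each symbol in P = F/A:
  F (force): kg·m/s²
  A (area): m²  → in the denominator, contributes 1/m²

Multiplying the contributions: [kg·m/s²] · [1/m²]
Adding exponents of each base unit: kg: 1, m: -1, s: -2
SI base units of pressure: kg/(m·s²)

Answer: kg/(m·s²)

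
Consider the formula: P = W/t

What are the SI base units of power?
Units of each symbol in P = W/t:
  W (work): kg·m²/s²
  t (time): s  → in the denominator, contributes 1/s

Multiplying the contributions: [kg·m²/s²] · [1/s]
Adding exponents of each base unit: kg: 1, m: 2, s: -3
SI base units of power: kg·m²/s³

Answer: kg·m²/s³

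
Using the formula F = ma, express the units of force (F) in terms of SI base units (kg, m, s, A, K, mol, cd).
Units of each symbol in F = ma:
  m (mass): kg
  a (acceleration): m/s²

Multiplying the contributions: [kg] · [m/s²]
Adding exponents of each base unit: kg: 1, m: 1, s: -2
SI base units of force: kg·m/s²

Answer: kg·m/s²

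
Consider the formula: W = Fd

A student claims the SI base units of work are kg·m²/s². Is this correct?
Units of each symbol in W = Fd:
  F (force): kg·m/s²
  d (displacement): m

Multiplying the contributions: [kg·m/s²] · [m]
Adding exponents of each base unit: kg: 1, m: 2, s: -2
SI base units of work: kg·m²/s²

The claimed units kg·m²/s² match the derived units, so the claim is correct.

Answer: Yes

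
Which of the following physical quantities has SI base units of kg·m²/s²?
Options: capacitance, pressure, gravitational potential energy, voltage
Checking the SI base units of each option:
  capacitance (C = Q/V): s⁴·A²/(kg·m²)  ✗
  pressure (P = F/A): kg/(m·s²)  ✗
  gravitational potential energy (U = -GMm/r): kg·m²/s²  ✓ matches
  voltage (V = IR): kg·m²/(s³·A)  ✗

Only gravitational potential energy has units kg·m²/s².

Answer: gravitational potential energy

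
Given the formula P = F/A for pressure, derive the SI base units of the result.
Units of each symbol in P = F/A:
  F (force): kg·m/s²
  A (area): m²  → in the denominator, contributes 1/m²

Multiplying the contributions: [kg·m/s²] · [1/m²]
Adding exponents of each base unit: kg: 1, m: -1, s: -2
SI base units of pressure: kg/(m·s²)

Answer: kg/(m·s²)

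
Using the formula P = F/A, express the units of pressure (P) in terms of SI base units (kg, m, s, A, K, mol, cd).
Units of each symbol in P = F/A:
  F (force): kg·m/s²
  A (area): m²  → in the denominator, contributes 1/m²

Multiplying the contributions: [kg·m/s²] · [1/m²]
Adding exponents of each base unit: kg: 1, m: -1, s: -2
SI base units of pressure: kg/(m·s²)

Answer: kg/(m·s²)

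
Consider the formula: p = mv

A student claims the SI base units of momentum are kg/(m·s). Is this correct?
Units of each symbol in p = mv:
  m (mass): kg
  v (velocity): m/s

Multiplying the contributions: [kg] · [m/s]
Adding exponents of each base unit: kg: 1, m: 1, s: -1
SI base units of momentum: kg·m/s

The claimed units kg/(m·s) (exponents kg: 1, m: -1, s: -1) do not match the derived units kg·m/s (exponents kg: 1, m: 1, s: -1), so the claim is incorrect.

Answer: No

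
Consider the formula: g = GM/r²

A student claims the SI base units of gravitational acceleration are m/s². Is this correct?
Units of each symbol in g = GM/r²:
  G (gravitational constant): m³/(kg·s²)
  M (mass): kg
  r (distance): m  → to the power 2 in the denominator, contributes 1/m²

Multiplying the contributions: [m³/(kg·s²)] · [kg] · [1/m²]
Adding exponents of each base unit: m: 1, s: -2
SI base units of gravitational acceleration: m/s²

The claimed units m/s² match the derived units, so the claim is correct.

Answer: Yes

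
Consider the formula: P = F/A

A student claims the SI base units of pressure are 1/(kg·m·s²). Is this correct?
Units of each symbol in P = F/A:
  F (force): kg·m/s²
  A (area): m²  → in the denominator, contributes 1/m²

Multiplying the contributions: [kg·m/s²] · [1/m²]
Adding exponents of each base unit: kg: 1, m: -1, s: -2
SI base units of pressure: kg/(m·s²)

The claimed units 1/(kg·m·s²) (exponents kg: -1, m: -1, s: -2) do not match the derived units kg/(m·s²) (exponents kg: 1, m: -1, s: -2), so the claim is incorrect.

Answer: No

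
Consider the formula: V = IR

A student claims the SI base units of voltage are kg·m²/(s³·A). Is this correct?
Units of each symbol in V = IR:
  I (current): A
  R (resistance, in ohms): kg·m²/(s³·A²)

Multiplying the contributions: [A] · [kg·m²/(s³·A²)]
Adding exponents of each base unit: kg: 1, m: 2, s: -3, A: -1
SI base units of voltage: kg·m²/(s³·A)

The claimed units kg·m²/(s³·A) match the derived units, so the claim is correct.

Answer: Yes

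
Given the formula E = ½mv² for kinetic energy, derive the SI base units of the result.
Units of each symbol in E = ½mv²:
  m (mass): kg
  v (speed): m/s  → to the power 2, contributes m²/s²
  The factor ½ is dimensionless.

Multiplying the contributions: [kg] · [m²/s²]
Adding exponents of each base unit: kg: 1, m: 2, s: -2
SI base units of kinetic energy: kg·m²/s²

Answer: kg·m²/s²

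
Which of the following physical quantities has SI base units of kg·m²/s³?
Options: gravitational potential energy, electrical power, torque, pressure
Checking the SI base units of each option:
  gravitational potential energy (U = -GMm/r): kg·m²/s²  ✗
  electrical power (P = IV): kg·m²/s³  ✓ matches
  torque (τ = Fr): kg·m²/s²  ✗
  pressure (P = F/A): kg/(m·s²)  ✗

Only electrical power has units kg·m²/s³.

Answer: electrical power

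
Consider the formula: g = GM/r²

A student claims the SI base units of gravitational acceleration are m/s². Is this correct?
Units of each symbol in g = GM/r²:
  G (gravitational constant): m³/(kg·s²)
  M (mass): kg
  r (distance): m  → to the power 2 in the denominator, contributes 1/m²

Multiplying the contributions: [m³/(kg·s²)] · [kg] · [1/m²]
Adding exponents of each base unit: m: 1, s: -2
SI base units of gravitational acceleration: m/s²

The claimed units m/s² match the derived units, so the claim is correct.

Answer: Yes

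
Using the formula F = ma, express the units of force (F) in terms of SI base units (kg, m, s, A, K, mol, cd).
Units of each symbol in F = ma:
  m (mass): kg
  a (acceleration): m/s²

Multiplying the contributions: [kg] · [m/s²]
Adding exponents of each base unit: kg: 1, m: 1, s: -2
SI base units of force: kg·m/s²

Answer: kg·m/s²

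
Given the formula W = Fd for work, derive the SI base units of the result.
Units of each symbol in W = Fd:
  F (force): kg·m/s²
  d (displacement): m

Multiplying the contributions: [kg·m/s²] · [m]
Adding exponents of each base unit: kg: 1, m: 2, s: -2
SI base units of work: kg·m²/s²

Answer: kg·m²/s²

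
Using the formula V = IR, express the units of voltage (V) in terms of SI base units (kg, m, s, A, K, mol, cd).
Units of each symbol in V = IR:
  I (current): A
  R (resistance, in ohms): kg·m²/(s³·A²)

Multiplying the contributions: [A] · [kg·m²/(s³·A²)]
Adding exponents of each base unit: kg: 1, m: 2, s: -3, A: -1
SI base units of voltage: kg·m²/(s³·A)

Answer: kg·m²/(s³·A)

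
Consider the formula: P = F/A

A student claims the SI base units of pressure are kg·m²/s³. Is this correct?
Units of each symbol in P = F/A:
  F (force): kg·m/s²
  A (area): m²  → in the denominator, contributes 1/m²

Multiplying the contributions: [kg·m/s²] · [1/m²]
Adding exponents of each base unit: kg: 1, m: -1, s: -2
SI base units of pressure: kg/(m·s²)

The claimed units kg·m²/s³ (exponents kg: 1, m: 2, s: -3) do not match the derived units kg/(m·s²) (exponents kg: 1, m: -1, s: -2), so the claim is incorrect.

Answer: No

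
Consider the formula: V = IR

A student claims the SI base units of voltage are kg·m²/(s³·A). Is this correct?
Units of each symbol in V = IR:
  I (current): A
  R (resistance, in ohms): kg·m²/(s³·A²)

Multiplying the contributions: [A] · [kg·m²/(s³·A²)]
Adding exponents of each base unit: kg: 1, m: 2, s: -3, A: -1
SI base units of voltage: kg·m²/(s³·A)

The claimed units kg·m²/(s³·A) match the derived units, so the claim is correct.

Answer: Yes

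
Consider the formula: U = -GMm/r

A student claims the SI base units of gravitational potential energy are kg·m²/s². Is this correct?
Units of each symbol in U = -GMm/r:
  G (gravitational constant): m³/(kg·s²)
  M (mass): kg
  m (mass): kg
  r (distance): m  → in the denominator, contributes 1/m
  The minus sign does not affect the units.

Multiplying the contributions: [m³/(kg·s²)] · [kg] · [kg] · [1/m]
Adding exponents of each base unit: kg: 1, m: 2, s: -2
SI base units of gravitational potential energy: kg·m²/s²

The claimed units kg·m²/s² match the derived units, so the claim is correct.

Answer: Yes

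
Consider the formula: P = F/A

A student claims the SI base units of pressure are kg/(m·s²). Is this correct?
Units of each symbol in P = F/A:
  F (force): kg·m/s²
  A (area): m²  → in the denominator, contributes 1/m²

Multiplying the contributions: [kg·m/s²] · [1/m²]
Adding exponents of each base unit: kg: 1, m: -1, s: -2
SI base units of pressure: kg/(m·s²)

The claimed units kg/(m·s²) match the derived units, so the claim is correct.

Answer: Yes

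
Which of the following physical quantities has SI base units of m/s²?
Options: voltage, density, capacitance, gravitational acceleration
Checking the SI base units of each option:
  voltage (V = IR): kg·m²/(s³·A)  ✗
  density (ρ = m/V): kg/m³  ✗
  capacitance (C = Q/V): s⁴·A²/(kg·m²)  ✗
  gravitational acceleration (g = GM/r²): m/s²  ✓ matches

Only gravitational acceleration has units m/s².

Answer: gravitational acceleration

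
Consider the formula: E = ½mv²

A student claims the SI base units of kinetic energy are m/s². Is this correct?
Units of each symbol in E = ½mv²:
  m (mass): kg
  v (speed): m/s  → to the power 2, contributes m²/s²
  The factor ½ is dimensionless.

Multiplying the contributions: [kg] · [m²/s²]
Adding exponents of each base unit: kg: 1, m: 2, s: -2
SI base units of kinetic energy: kg·m²/s²

The claimed units m/s² (exponents m: 1, s: -2) do not match the derived units kg·m²/s² (exponents kg: 1, m: 2, s: -2), so the claim is incorrect.

Answer: No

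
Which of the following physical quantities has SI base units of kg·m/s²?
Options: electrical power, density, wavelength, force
Checking the SI base units of each option:
  electrical power (P = IV): kg·m²/s³  ✗
  density (ρ = m/V): kg/m³  ✗
  wavelength (λ = v/f): m  ✗
  force (F = ma): kg·m/s²  ✓ matches

Only force has units kg·m/s².

Answer: force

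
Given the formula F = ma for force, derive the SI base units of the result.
Units of each symbol in F = ma:
  m (mass): kg
  a (acceleration): m/s²

Multiplying the contributions: [kg] · [m/s²]
Adding exponents of each base unit: kg: 1, m: 1, s: -2
SI base units of force: kg·m/s²

Answer: kg·m/s²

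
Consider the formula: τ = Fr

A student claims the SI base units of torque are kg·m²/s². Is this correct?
Units of each symbol in τ = Fr:
  F (force): kg·m/s²
  r (lever arm): m

Multiplying the contributions: [kg·m/s²] · [m]
Adding exponents of each base unit: kg: 1, m: 2, s: -2
SI base units of torque: kg·m²/s²

The claimed units kg·m²/s² match the derived units, so the claim is correct.

Answer: Yes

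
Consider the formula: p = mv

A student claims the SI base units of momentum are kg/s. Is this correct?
Units of each symbol in p = mv:
  m (mass): kg
  v (velocity): m/s

Multiplying the contributions: [kg] · [m/s]
Adding exponents of each base unit: kg: 1, m: 1, s: -1
SI base units of momentum: kg·m/s

The claimed units kg/s (exponents kg: 1, s: -1) do not match the derived units kg·m/s (exponents kg: 1, m: 1, s: -1), so the claim is incorrect.

Answer: No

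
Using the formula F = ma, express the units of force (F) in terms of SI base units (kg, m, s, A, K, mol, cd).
Units of each symbol in F = ma:
  m (mass): kg
  a (acceleration): m/s²

Multiplying the contributions: [kg] · [m/s²]
Adding exponents of each base unit: kg: 1, m: 1, s: -2
SI base units of force: kg·m/s²

Answer: kg·m/s²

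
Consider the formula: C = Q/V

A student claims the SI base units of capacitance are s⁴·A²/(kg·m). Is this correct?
Units of each symbol in C = Q/V:
  Q (charge, in coulombs): s·A
  V (voltage, in volts): kg·m²/(s³·A)  → in the denominator, contributes s³·A/(kg·m²)

Multiplying the contributions: [s·A] · [s³·A/(kg·m²)]
Adding exponents of each base unit: kg: -1, m: -2, s: 4, A: 2
SI base units of capacitance: s⁴·A²/(kg·m²)

The claimed units s⁴·A²/(kg·m) (exponents kg: -1, m: -1, s: 4, A: 2) do not match the derived units s⁴·A²/(kg·m²) (exponents kg: -1, m: -2, s: 4, A: 2), so the claim is incorrect.

Answer: No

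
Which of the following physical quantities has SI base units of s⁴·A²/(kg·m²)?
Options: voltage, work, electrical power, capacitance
Checking the SI base units of each option:
  voltage (V = IR): kg·m²/(s³·A)  ✗
  work (W = Fd): kg·m²/s²  ✗
  electrical power (P = IV): kg·m²/s³  ✗
  capacitance (C = Q/V): s⁴·A²/(kg·m²)  ✓ matches

Only capacitance has units s⁴·A²/(kg·m²).

Answer: capacitance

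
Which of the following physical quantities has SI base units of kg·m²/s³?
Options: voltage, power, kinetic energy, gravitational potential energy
Checking the SI base units of each option:
  voltage (V = IR): kg·m²/(s³·A)  ✗
  power (P = W/t): kg·m²/s³  ✓ matches
  kinetic energy (E = ½mv²): kg·m²/s²  ✗
  gravitational potential energy (U = -GMm/r): kg·m²/s²  ✗

Only power has units kg·m²/s³.

Answer: power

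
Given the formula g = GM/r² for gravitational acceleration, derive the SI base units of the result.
Units of each symbol in g = GM/r²:
  G (gravitational constant): m³/(kg·s²)
  M (mass): kg
  r (distance): m  → to the power 2 in the denominator, contributes 1/m²

Multiplying the contributions: [m³/(kg·s²)] · [kg] · [1/m²]
Adding exponents of each base unit: m: 1, s: -2
SI base units of gravitational acceleration: m/s²

Answer: m/s²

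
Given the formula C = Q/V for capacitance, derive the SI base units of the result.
Units of each symbol in C = Q/V:
  Q (charge, in coulombs): s·A
  V (voltage, in volts): kg·m²/(s³·A)  → in the denominator, contributes s³·A/(kg·m²)

Multiplying the contributions: [s·A] · [s³·A/(kg·m²)]
Adding exponents of each base unit: kg: -1, m: -2, s: 4, A: 2
SI base units of capacitance: s⁴·A²/(kg·m²)

Answer: s⁴·A²/(kg·m²)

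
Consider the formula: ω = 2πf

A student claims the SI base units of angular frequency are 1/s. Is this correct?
Units of each symbol in ω = 2πf:
  f (frequency): 1/s
  The factor 2π is dimensionless.

Multiplying the contributions: [1/s]
Adding exponents of each base unit: s: -1
SI base units of angular frequency: 1/s

The claimed units 1/s match the derived units, so the claim is correct.

Answer: Yes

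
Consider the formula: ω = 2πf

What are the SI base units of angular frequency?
Units of each symbol in ω = 2πf:
  f (frequency): 1/s
  The factor 2π is dimensionless.

Multiplying the contributions: [1/s]
Adding exponents of each base unit: s: -1
SI base units of angular frequency: 1/s

Answer: 1/s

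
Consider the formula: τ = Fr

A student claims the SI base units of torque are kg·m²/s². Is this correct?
Units of each symbol in τ = Fr:
  F (force): kg·m/s²
  r (lever arm): m

Multiplying the contributions: [kg·m/s²] · [m]
Adding exponents of each base unit: kg: 1, m: 2, s: -2
SI base units of torque: kg·m²/s²

The claimed units kg·m²/s² match the derived units, so the claim is correct.

Answer: Yes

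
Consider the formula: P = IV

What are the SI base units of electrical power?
Units of each symbol in P = IV:
  I (current): A
  V (voltage, in volts): kg·m²/(s³·A)

Multiplying the contributions: [A] · [kg·m²/(s³·A)]
Adding exponents of each base unit: kg: 1, m: 2, s: -3
SI base units of electrical power: kg·m²/s³

Answer: kg·m²/s³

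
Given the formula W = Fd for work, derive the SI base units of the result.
Units of each symbol in W = Fd:
  F (force): kg·m/s²
  d (displacement): m

Multiplying the contributions: [kg·m/s²] · [m]
Adding exponents of each base unit: kg: 1, m: 2, s: -2
SI base units of work: kg·m²/s²

Answer: kg·m²/s²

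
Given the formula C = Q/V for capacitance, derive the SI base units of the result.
Units of each symbol in C = Q/V:
  Q (charge, in coulombs): s·A
  V (voltage, in volts): kg·m²/(s³·A)  → in the denominator, contributes s³·A/(kg·m²)

Multiplying the contributions: [s·A] · [s³·A/(kg·m²)]
Adding exponents of each base unit: kg: -1, m: -2, s: 4, A: 2
SI base units of capacitance: s⁴·A²/(kg·m²)

Answer: s⁴·A²/(kg·m²)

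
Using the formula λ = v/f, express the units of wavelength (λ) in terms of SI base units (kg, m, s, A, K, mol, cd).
Units of each symbol in λ = v/f:
  v (wave speed): m/s
  f (frequency): 1/s  → in the denominator, contributes s

Multiplying the contributions: [m/s] · [s]
Adding exponents of each base unit: m: 1
SI base units of wavelength: m

Answer: m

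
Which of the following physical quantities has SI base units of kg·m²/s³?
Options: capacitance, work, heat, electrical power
Checking the SI base units of each option:
  capacitance (C = Q/V): s⁴·A²/(kg·m²)  ✗
  work (W = Fd): kg·m²/s²  ✗
  heat (Q = mcΔT): kg·m²/s²  ✗
  electrical power (P = IV): kg·m²/s³  ✓ matches

Only electrical power has units kg·m²/s³.

Answer: electrical power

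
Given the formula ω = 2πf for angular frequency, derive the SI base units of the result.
Units of each symbol in ω = 2πf:
  f (frequency): 1/s
  The factor 2π is dimensionless.

Multiplying the contributions: [1/s]
Adding exponents of each base unit: s: -1
SI base units of angular frequency: 1/s

Answer: 1/s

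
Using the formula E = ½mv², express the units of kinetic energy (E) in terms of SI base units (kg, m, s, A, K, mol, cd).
Units of each symbol in E = ½mv²:
  m (mass): kg
  v (speed): m/s  → to the power 2, contributes m²/s²
  The factor ½ is dimensionless.

Multiplying the contributions: [kg] · [m²/s²]
Adding exponents of each base unit: kg: 1, m: 2, s: -2
SI base units of kinetic energy: kg·m²/s²

Answer: kg·m²/s²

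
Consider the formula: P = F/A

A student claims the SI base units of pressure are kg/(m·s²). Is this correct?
Units of each symbol in P = F/A:
  F (force): kg·m/s²
  A (area): m²  → in the denominator, contributes 1/m²

Multiplying the contributions: [kg·m/s²] · [1/m²]
Adding exponents of each base unit: kg: 1, m: -1, s: -2
SI base units of pressure: kg/(m·s²)

The claimed units kg/(m·s²) match the derived units, so the claim is correct.

Answer: Yes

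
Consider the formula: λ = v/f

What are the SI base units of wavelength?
Units of each symbol in λ = v/f:
  v (wave speed): m/s
  f (frequency): 1/s  → in the denominator, contributes s

Multiplying the contributions: [m/s] · [s]
Adding exponents of each base unit: m: 1
SI base units of wavelength: m

Answer: m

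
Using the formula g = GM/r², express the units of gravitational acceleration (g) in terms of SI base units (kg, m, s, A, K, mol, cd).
Units of each symbol in g = GM/r²:
  G (gravitational constant): m³/(kg·s²)
  M (mass): kg
  r (distance): m  → to the power 2 in the denominator, contributes 1/m²

Multiplying the contributions: [m³/(kg·s²)] · [kg] · [1/m²]
Adding exponents of each base unit: m: 1, s: -2
SI base units of gravitational acceleration: m/s²

Answer: m/s²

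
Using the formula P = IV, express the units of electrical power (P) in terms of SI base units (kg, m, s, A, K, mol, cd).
Units of each symbol in P = IV:
  I (current): A
  V (voltage, in volts): kg·m²/(s³·A)

Multiplying the contributions: [A] · [kg·m²/(s³·A)]
Adding exponents of each base unit: kg: 1, m: 2, s: -3
SI base units of electrical power: kg·m²/s³

Answer: kg·m²/s³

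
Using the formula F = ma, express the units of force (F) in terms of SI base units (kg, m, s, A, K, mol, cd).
Units of each symbol in F = ma:
  m (mass): kg
  a (acceleration): m/s²

Multiplying the contributions: [kg] · [m/s²]
Adding exponents of each base unit: kg: 1, m: 1, s: -2
SI base units of force: kg·m/s²

Answer: kg·m/s²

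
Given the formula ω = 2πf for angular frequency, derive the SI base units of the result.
Units of each symbol in ω = 2πf:
  f (frequency): 1/s
  The factor 2π is dimensionless.

Multiplying the contributions: [1/s]
Adding exponents of each base unit: s: -1
SI base units of angular frequency: 1/s

Answer: 1/s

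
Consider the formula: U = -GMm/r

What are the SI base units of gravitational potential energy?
Units of each symbol in U = -GMm/r:
  G (gravitational constant): m³/(kg·s²)
  M (mass): kg
  m (mass): kg
  r (distance): m  → in the denominator, contributes 1/m
  The minus sign does not affect the units.

Multiplying the contributions: [m³/(kg·s²)] · [kg] · [kg] · [1/m]
Adding exponents of each base unit: kg: 1, m: 2, s: -2
SI base units of gravitational potential energy: kg·m²/s²

Answer: kg·m²/s²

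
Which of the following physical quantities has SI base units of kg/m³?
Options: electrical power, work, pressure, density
Checking the SI base units of each option:
  electrical power (P = IV): kg·m²/s³  ✗
  work (W = Fd): kg·m²/s²  ✗
  pressure (P = F/A): kg/(m·s²)  ✗
  density (ρ = m/V): kg/m³  ✓ matches

Only density has units kg/m³.

Answer: density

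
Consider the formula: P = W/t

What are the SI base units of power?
Units of each symbol in P = W/t:
  W (work): kg·m²/s²
  t (time): s  → in the denominator, contributes 1/s

Multiplying the contributions: [kg·m²/s²] · [1/s]
Adding exponents of each base unit: kg: 1, m: 2, s: -3
SI base units of power: kg·m²/s³

Answer: kg·m²/s³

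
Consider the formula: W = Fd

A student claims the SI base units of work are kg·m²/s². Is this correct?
Units of each symbol in W = Fd:
  F (force): kg·m/s²
  d (displacement): m

Multiplying the contributions: [kg·m/s²] · [m]
Adding exponents of each base unit: kg: 1, m: 2, s: -2
SI base units of work: kg·m²/s²

The claimed units kg·m²/s² match the derived units, so the claim is correct.

Answer: Yes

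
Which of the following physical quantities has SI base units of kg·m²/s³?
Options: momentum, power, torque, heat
Checking the SI base units of each option:
  momentum (p = mv): kg·m/s  ✗
  power (P = W/t): kg·m²/s³  ✓ matches
  torque (τ = Fr): kg·m²/s²  ✗
  heat (Q = mcΔT): kg·m²/s²  ✗

Only power has units kg·m²/s³.

Answer: power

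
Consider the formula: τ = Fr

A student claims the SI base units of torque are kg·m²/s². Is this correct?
Units of each symbol in τ = Fr:
  F (force): kg·m/s²
  r (lever arm): m

Multiplying the contributions: [kg·m/s²] · [m]
Adding exponents of each base unit: kg: 1, m: 2, s: -2
SI base units of torque: kg·m²/s²

The claimed units kg·m²/s² match the derived units, so the claim is correct.

Answer: Yes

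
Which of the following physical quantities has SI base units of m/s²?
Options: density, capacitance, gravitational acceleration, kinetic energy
Checking the SI base units of each option:
  density (ρ = m/V): kg/m³  ✗
  capacitance (C = Q/V): s⁴·A²/(kg·m²)  ✗
  gravitational acceleration (g = GM/r²): m/s²  ✓ matches
  kinetic energy (E = ½mv²): kg·m²/s²  ✗

Only gravitational acceleration has units m/s².

Answer: gravitational acceleration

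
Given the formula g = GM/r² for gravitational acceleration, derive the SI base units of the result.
Units of each symbol in g = GM/r²:
  G (gravitational constant): m³/(kg·s²)
  M (mass): kg
  r (distance): m  → to the power 2 in the denominator, contributes 1/m²

Multiplying the contributions: [m³/(kg·s²)] · [kg] · [1/m²]
Adding exponents of each base unit: m: 1, s: -2
SI base units of gravitational acceleration: m/s²

Answer: m/s²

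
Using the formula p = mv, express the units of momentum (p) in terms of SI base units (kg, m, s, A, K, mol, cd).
Units of each symbol in p = mv:
  m (mass): kg
  v (velocity): m/s

Multiplying the contributions: [kg] · [m/s]
Adding exponents of each base unit: kg: 1, m: 1, s: -1
SI base units of momentum: kg·m/s

Answer: kg·m/s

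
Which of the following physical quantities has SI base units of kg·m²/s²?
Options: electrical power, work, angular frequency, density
Checking the SI base units of each option:
  electrical power (P = IV): kg·m²/s³  ✗
  work (W = Fd): kg·m²/s²  ✓ matches
  angular frequency (ω = 2πf): 1/s  ✗
  density (ρ = m/V): kg/m³  ✗

Only work has units kg·m²/s².

Answer: work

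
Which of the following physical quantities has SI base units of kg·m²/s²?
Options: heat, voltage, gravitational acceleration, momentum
Checking the SI base units of each option:
  heat (Q = mcΔT): kg·m²/s²  ✓ matches
  voltage (V = IR): kg·m²/(s³·A)  ✗
  gravitational acceleration (g = GM/r²): m/s²  ✗
  momentum (p = mv): kg·m/s  ✗

Only heat has units kg·m²/s².

Answer: heat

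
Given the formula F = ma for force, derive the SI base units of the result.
Units of each symbol in F = ma:
  m (mass): kg
  a (acceleration): m/s²

Multiplying the contributions: [kg] · [m/s²]
Adding exponents of each base unit: kg: 1, m: 1, s: -2
SI base units of force: kg·m/s²

Answer: kg·m/s²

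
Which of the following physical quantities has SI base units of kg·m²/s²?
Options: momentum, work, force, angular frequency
Checking the SI base units of each option:
  momentum (p = mv): kg·m/s  ✗
  work (W = Fd): kg·m²/s²  ✓ matches
  force (F = ma): kg·m/s²  ✗
  angular frequency (ω = 2πf): 1/s  ✗

Only work has units kg·m²/s².

Answer: work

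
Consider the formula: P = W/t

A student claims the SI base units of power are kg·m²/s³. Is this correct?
Units of each symbol in P = W/t:
  W (work): kg·m²/s²
  t (time): s  → in the denominator, contributes 1/s

Multiplying the contributions: [kg·m²/s²] · [1/s]
Adding exponents of each base unit: kg: 1, m: 2, s: -3
SI base units of power: kg·m²/s³

The claimed units kg·m²/s³ match the derived units, so the claim is correct.

Answer: Yes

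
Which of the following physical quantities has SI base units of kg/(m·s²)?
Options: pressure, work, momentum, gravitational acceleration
Checking the SI base units of each option:
  pressure (P = F/A): kg/(m·s²)  ✓ matches
  work (W = Fd): kg·m²/s²  ✗
  momentum (p = mv): kg·m/s  ✗
  gravitational acceleration (g = GM/r²): m/s²  ✗

Only pressure has units kg/(m·s²).

Answer: pressure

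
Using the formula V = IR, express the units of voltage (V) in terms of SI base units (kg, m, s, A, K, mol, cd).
Units of each symbol in V = IR:
  I (current): A
  R (resistance, in ohms): kg·m²/(s³·A²)

Multiplying the contributions: [A] · [kg·m²/(s³·A²)]
Adding exponents of each base unit: kg: 1, m: 2, s: -3, A: -1
SI base units of voltage: kg·m²/(s³·A)

Answer: kg·m²/(s³·A)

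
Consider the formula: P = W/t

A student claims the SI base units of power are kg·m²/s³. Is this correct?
Units of each symbol in P = W/t:
  W (work): kg·m²/s²
  t (time): s  → in the denominator, contributes 1/s

Multiplying the contributions: [kg·m²/s²] · [1/s]
Adding exponents of each base unit: kg: 1, m: 2, s: -3
SI base units of power: kg·m²/s³

The claimed units kg·m²/s³ match the derived units, so the claim is correct.

Answer: Yes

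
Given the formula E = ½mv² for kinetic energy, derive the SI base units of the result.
Units of each symbol in E = ½mv²:
  m (mass): kg
  v (speed): m/s  → to the power 2, contributes m²/s²
  The factor ½ is dimensionless.

Multiplying the contributions: [kg] · [m²/s²]
Adding exponents of each base unit: kg: 1, m: 2, s: -2
SI base units of kinetic energy: kg·m²/s²

Answer: kg·m²/s²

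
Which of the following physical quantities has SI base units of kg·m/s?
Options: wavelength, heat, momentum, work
Checking the SI base units of each option:
  wavelength (λ = v/f): m  ✗
  heat (Q = mcΔT): kg·m²/s²  ✗
  momentum (p = mv): kg·m/s  ✓ matches
  work (W = Fd): kg·m²/s²  ✗

Only momentum has units kg·m/s.

Answer: momentum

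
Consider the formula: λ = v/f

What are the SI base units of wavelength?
Units of each symbol in λ = v/f:
  v (wave speed): m/s
  f (frequency): 1/s  → in the denominator, contributes s

Multiplying the contributions: [m/s] · [s]
Adding exponents of each base unit: m: 1
SI base units of wavelength: m

Answer: m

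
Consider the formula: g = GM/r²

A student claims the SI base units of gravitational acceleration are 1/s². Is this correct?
Units of each symbol in g = GM/r²:
  G (gravitational constant): m³/(kg·s²)
  M (mass): kg
  r (distance): m  → to the power 2 in the denominator, contributes 1/m²

Multiplying the contributions: [m³/(kg·s²)] · [kg] · [1/m²]
Adding exponents of each base unit: m: 1, s: -2
SI base units of gravitational acceleration: m/s²

The claimed units 1/s² (exponents s: -2) do not match the derived units m/s² (exponents m: 1, s: -2), so the claim is incorrect.

Answer: No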